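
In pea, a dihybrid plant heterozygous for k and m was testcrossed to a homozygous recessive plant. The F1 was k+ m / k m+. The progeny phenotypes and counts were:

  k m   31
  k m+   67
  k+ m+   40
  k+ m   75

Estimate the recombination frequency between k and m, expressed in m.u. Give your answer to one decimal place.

33.3 m.u.

The recombinant classes are k+ m+ and k m: 40 + 31 = 71.
Recombination frequency = 71/213 = 0.3333 ≈ 33.3%, i.e. 33.3 m.u.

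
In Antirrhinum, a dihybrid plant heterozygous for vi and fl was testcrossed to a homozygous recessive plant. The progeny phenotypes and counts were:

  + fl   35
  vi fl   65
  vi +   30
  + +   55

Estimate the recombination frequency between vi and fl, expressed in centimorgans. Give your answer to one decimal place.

35.1 centimorgans

The two most frequent classes, + + (55) and vi fl (65), are the parental types, so the F1 was + + / vi fl.
The recombinant classes are + fl and vi +: 35 + 30 = 65.
Recombination frequency = 65/185 = 0.3514 ≈ 35.1%, i.e. 35.1 centimorgans.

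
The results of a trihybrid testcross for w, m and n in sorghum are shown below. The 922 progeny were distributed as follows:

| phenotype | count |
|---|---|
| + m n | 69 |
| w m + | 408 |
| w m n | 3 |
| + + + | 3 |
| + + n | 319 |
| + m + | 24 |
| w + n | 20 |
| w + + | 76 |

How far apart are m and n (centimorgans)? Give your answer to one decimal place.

16.4 centimorgans

The two most frequent reciprocal classes, + + n and w m +, are the parental types, so the F1 was + + n / w m +.
The two rarest classes, + + + and w m n, are the double crossovers. Comparing them with the parentals, only the n allele has switched, so n is the middle locus and the order is w – n – m.
Crossovers in the n–m interval produce the single-crossover classes + m n and w + + (69 + 76 = 145) plus the double crossovers (6).
RF(n–m) = (145 + 6) / 922 = 151/922 = 0.1638 → 16.4 centimorgans.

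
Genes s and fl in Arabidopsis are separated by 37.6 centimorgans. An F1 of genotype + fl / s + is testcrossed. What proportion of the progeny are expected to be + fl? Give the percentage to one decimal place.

31.2%

A map distance of 37.6 centimorgans corresponds to a recombination frequency of 0.376.
The F1 is + fl / s +, so + fl is a parental gamete class with expected frequency (1 − r)/2 = 0.624/2 = 0.3120.
That is 0.3120 = 31.2% of the progeny.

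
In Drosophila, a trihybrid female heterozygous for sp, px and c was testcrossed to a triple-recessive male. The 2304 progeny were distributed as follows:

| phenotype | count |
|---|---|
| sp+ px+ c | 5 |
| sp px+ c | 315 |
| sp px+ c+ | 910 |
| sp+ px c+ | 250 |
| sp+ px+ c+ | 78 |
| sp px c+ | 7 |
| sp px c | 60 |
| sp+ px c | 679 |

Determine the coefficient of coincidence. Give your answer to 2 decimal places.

The two most frequent reciprocal classes, sp px+ c+ and sp+ px c, are the parental types, so the F1 was sp px+ c+ / sp+ px c.
The two rarest classes, sp px c+ and sp+ px+ c, are the double crossovers. Comparing them with the parentals, only the px allele has switched, so px is the middle locus and the order is c – px – sp.
c–px: (565 + 12)/2304 = 0.2504; px–sp: (138 + 12)/2304 = 0.0651.
Expected DCO frequency = 0.2504 × 0.0651 ≈ 0.01630; observed = 12/2304 ≈ 0.00521.
Coefficient of coincidence = 0.00521/0.01630 ≈ 0.32.

0.32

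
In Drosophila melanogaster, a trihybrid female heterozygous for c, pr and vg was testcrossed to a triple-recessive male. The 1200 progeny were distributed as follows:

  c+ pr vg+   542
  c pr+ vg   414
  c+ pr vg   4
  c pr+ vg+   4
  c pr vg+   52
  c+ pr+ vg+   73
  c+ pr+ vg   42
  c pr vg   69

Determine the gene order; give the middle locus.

The two most frequent reciprocal classes, c pr+ vg and c+ pr vg+, are the parental types, so the F1 was c pr+ vg / c+ pr vg+.
The two rarest classes, c pr+ vg+ and c+ pr vg, are the double crossovers. Comparing them with the parentals, only the vg allele has switched, so vg is the middle locus and the order is pr – vg – c.

vg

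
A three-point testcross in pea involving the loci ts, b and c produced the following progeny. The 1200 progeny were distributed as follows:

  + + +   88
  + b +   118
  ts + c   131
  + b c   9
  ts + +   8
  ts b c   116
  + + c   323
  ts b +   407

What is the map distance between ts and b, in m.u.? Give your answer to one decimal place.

The two most frequent reciprocal classes, + + c and ts b +, are the parental types, so the F1 was + + c / ts b +.
The two rarest classes, + b c and ts + +, are the double crossovers. Comparing them with the parentals, only the b allele has switched, so b is the middle locus and the order is c – b – ts.
Crossovers in the b–ts interval produce the single-crossover classes ts + c and + b + (131 + 118 = 249) plus the double crossovers (17).
RF(b–ts) = (249 + 17) / 1200 = 266/1200 = 0.2217 → 22.2 m.u.

22.2 m.u.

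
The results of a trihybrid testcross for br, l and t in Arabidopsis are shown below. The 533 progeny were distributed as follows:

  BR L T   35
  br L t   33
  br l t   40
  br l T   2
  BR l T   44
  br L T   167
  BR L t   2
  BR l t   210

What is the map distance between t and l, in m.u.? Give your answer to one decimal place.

15.2 m.u.

The two most frequent reciprocal classes, BR l t and br L T, are the parental types, so the F1 was BR l t / br L T.
The two rarest classes, BR L t and br l T, are the double crossovers. Comparing them with the parentals, only the l allele has switched, so l is the middle locus and the order is t – l – br.
Crossovers in the t–l interval produce the single-crossover classes BR l T and br L t (44 + 33 = 77) plus the double crossovers (4).
RF(t–l) = (77 + 4) / 533 = 81/533 = 0.1520 → 15.2 m.u.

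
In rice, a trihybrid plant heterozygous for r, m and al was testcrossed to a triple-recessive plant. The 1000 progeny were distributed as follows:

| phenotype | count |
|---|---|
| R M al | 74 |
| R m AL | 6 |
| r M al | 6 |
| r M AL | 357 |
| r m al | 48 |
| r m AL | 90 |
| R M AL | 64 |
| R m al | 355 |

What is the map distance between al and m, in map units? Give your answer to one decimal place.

The two most frequent reciprocal classes, r M AL and R m al, are the parental types, so the F1 was r M AL / R m al.
The two rarest classes, r M al and R m AL, are the double crossovers. Comparing them with the parentals, only the al allele has switched, so al is the middle locus and the order is r – al – m.
Crossovers in the al–m interval produce the single-crossover classes r m AL and R M al (90 + 74 = 164) plus the double crossovers (12).
RF(al–m) = (164 + 12) / 1000 = 176/1000 = 0.1760 → 17.6 map units.

17.6 map units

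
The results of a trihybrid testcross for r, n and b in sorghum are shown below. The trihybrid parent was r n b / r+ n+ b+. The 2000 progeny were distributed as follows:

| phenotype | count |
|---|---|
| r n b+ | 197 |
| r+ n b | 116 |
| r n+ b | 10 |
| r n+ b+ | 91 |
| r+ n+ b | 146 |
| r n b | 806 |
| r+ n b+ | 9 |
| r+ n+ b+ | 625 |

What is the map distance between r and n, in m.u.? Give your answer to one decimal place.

11.3 m.u.

The two rarest classes, r n+ b and r+ n b+, are the double crossovers. Comparing them with the parentals, only the n allele has switched, so n is the middle locus and the order is r – n – b.
Crossovers in the r–n interval produce the single-crossover classes r+ n b and r n+ b+ (116 + 91 = 207) plus the double crossovers (19).
RF(r–n) = (207 + 19) / 2000 = 226/2000 = 0.1130 → 11.3 m.u.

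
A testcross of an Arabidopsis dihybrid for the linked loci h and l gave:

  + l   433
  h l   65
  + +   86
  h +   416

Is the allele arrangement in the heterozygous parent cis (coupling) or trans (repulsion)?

trans

The two most frequent classes are + l (433) and h + (416); these are the parental (non-recombinant) types.
So the F1 carried + l on one chromosome and h + on the other — the recessive alleles are on opposite chromosomes (trans / repulsion).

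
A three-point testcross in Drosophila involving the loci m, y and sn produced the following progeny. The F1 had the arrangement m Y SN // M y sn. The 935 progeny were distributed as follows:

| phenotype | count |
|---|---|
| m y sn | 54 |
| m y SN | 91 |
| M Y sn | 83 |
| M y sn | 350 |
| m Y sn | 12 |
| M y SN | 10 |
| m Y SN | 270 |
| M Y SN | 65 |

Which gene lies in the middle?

The two rarest classes, m Y sn and M y SN, are the double crossovers. Comparing them with the parentals, only the sn allele has switched, so sn is the middle locus and the order is m – sn – y.

sn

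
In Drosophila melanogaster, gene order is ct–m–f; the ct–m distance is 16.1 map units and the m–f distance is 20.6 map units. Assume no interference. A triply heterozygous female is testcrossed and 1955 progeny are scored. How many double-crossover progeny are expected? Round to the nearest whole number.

Map distances give recombination frequencies of 0.161 and 0.206 for the two intervals.
With no interference, expected double-crossover frequency = 0.161 × 0.206 = 0.03317.
Expected number = 0.03317 × 1955 = 64.84 ≈ 65.

65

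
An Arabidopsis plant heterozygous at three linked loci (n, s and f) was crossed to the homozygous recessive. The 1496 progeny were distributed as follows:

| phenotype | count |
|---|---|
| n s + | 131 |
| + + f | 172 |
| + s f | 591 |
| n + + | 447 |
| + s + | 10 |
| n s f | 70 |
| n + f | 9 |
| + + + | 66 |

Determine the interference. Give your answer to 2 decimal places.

The two most frequent reciprocal classes, + s f and n + +, are the parental types, so the F1 was + s f / n + +.
The two rarest classes, + s + and n + f, are the double crossovers. Comparing them with the parentals, only the f allele has switched, so f is the middle locus and the order is n – f – s.
n–f: (136 + 19)/1496 = 0.1036; f–s: (303 + 19)/1496 = 0.2152.
Expected DCO frequency = 0.1036 × 0.2152 ≈ 0.02229; observed = 19/1496 ≈ 0.01270.
Coefficient of coincidence = 0.01270/0.02229 ≈ 0.57; interference = 1 − 0.57 = 0.43.

0.43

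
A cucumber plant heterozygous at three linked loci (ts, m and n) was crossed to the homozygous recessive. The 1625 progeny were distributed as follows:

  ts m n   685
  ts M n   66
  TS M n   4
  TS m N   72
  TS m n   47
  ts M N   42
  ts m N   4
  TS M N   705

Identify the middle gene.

n

The two most frequent reciprocal classes, TS M N and ts m n, are the parental types, so the F1 was TS M N / ts m n.
The two rarest classes, TS M n and ts m N, are the double crossovers. Comparing them with the parentals, only the n allele has switched, so n is the middle locus and the order is ts – n – m.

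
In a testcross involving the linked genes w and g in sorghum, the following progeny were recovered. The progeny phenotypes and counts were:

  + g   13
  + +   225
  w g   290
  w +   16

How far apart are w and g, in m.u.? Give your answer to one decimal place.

The two most frequent classes, + + (225) and w g (290), are the parental types, so the F1 was + + / w g.
The recombinant classes are + g and w +: 13 + 16 = 29.
Recombination frequency = 29/544 = 0.0533 ≈ 5.3%, i.e. 5.3 m.u.

5.3 m.u.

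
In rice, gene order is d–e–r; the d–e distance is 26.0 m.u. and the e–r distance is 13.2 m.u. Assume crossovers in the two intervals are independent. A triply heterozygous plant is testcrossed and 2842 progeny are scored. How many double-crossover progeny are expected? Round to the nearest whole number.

98

Map distances give recombination frequencies of 0.260 and 0.132 for the two intervals.
With no interference, expected double-crossover frequency = 0.260 × 0.132 = 0.03432.
Expected number = 0.03432 × 2842 = 97.54 ≈ 98.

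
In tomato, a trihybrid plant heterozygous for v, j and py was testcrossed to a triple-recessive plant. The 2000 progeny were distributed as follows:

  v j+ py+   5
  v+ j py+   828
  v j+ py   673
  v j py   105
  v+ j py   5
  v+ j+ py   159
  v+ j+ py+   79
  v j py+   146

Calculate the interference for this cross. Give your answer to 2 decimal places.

The two most frequent reciprocal classes, v+ j py+ and v j+ py, are the parental types, so the F1 was v+ j py+ / v j+ py.
The two rarest classes, v+ j py and v j+ py+, are the double crossovers. Comparing them with the parentals, only the py allele has switched, so py is the middle locus and the order is v – py – j.
v–py: (305 + 10)/2000 = 0.1575; py–j: (184 + 10)/2000 = 0.0970.
Expected DCO frequency = 0.1575 × 0.0970 ≈ 0.01528; observed = 10/2000 ≈ 0.00500.
Coefficient of coincidence = 0.00500/0.01528 ≈ 0.33; interference = 1 − 0.33 = 0.67.

0.67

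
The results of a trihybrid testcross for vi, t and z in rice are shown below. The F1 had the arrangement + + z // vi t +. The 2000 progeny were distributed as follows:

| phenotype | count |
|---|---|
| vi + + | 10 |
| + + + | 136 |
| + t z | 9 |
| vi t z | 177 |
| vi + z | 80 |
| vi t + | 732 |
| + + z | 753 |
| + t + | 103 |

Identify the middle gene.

The two rarest classes, + t z and vi + +, are the double crossovers. Comparing them with the parentals, only the t allele has switched, so t is the middle locus and the order is vi – t – z.

t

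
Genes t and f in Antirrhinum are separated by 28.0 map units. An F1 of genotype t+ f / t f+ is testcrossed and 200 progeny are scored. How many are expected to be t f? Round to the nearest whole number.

28

A map distance of 28.0 map units corresponds to a recombination frequency of 0.280.
The F1 is t+ f / t f+, so t f is a recombinant gamete class with expected frequency r/2 = 0.280/2 = 0.1400.
Expected number = 0.1400 × 200 = 28.00 ≈ 28.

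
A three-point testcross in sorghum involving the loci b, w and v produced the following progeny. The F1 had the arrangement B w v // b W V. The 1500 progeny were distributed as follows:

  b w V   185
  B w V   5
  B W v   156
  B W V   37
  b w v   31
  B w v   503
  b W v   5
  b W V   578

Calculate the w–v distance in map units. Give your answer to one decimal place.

23.4 map units

The two rarest classes, B w V and b W v, are the double crossovers. Comparing them with the parentals, only the v allele has switched, so v is the middle locus and the order is w – v – b.
Crossovers in the w–v interval produce the single-crossover classes B W v and b w V (156 + 185 = 341) plus the double crossovers (10).
RF(w–v) = (341 + 10) / 1500 = 351/1500 = 0.2340 → 23.4 map units.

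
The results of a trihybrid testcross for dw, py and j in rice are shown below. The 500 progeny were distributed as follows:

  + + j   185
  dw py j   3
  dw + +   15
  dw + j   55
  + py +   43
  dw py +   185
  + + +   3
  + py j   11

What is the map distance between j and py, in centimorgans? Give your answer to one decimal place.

6.4 centimorgans

The two most frequent reciprocal classes, + + j and dw py +, are the parental types, so the F1 was + + j / dw py +.
The two rarest classes, + + + and dw py j, are the double crossovers. Comparing them with the parentals, only the j allele has switched, so j is the middle locus and the order is dw – j – py.
Crossovers in the j–py interval produce the single-crossover classes + py j and dw + + (11 + 15 = 26) plus the double crossovers (6).
RF(j–py) = (26 + 6) / 500 = 32/500 = 0.0640 → 6.4 centimorgans.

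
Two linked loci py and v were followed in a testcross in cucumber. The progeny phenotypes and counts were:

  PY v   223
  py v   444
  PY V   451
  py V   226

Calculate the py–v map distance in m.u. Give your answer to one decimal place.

33.4 m.u.

The two most frequent classes, PY V (451) and py v (444), are the parental types, so the F1 was PY V / py v.
The recombinant classes are PY v and py V: 223 + 226 = 449.
Recombination frequency = 449/1344 = 0.3341 ≈ 33.4%, i.e. 33.4 m.u.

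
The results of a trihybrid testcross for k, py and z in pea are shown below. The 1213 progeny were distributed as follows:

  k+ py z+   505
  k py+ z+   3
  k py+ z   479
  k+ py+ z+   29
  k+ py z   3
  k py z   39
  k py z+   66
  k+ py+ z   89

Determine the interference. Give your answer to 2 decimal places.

0.39

The two most frequent reciprocal classes, k+ py z+ and k py+ z, are the parental types, so the F1 was k+ py z+ / k py+ z.
The two rarest classes, k+ py z and k py+ z+, are the double crossovers. Comparing them with the parentals, only the z allele has switched, so z is the middle locus and the order is k – z – py.
k–z: (155 + 6)/1213 = 0.1327; z–py: (68 + 6)/1213 = 0.0610.
Expected DCO frequency = 0.1327 × 0.0610 ≈ 0.00809; observed = 6/1213 ≈ 0.00495.
Coefficient of coincidence = 0.00495/0.00809 ≈ 0.61; interference = 1 − 0.61 = 0.39.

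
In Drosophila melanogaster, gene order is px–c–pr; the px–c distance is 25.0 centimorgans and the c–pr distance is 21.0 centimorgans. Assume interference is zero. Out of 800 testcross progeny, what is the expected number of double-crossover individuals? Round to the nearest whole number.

Map distances give recombination frequencies of 0.250 and 0.210 for the two intervals.
With no interference, expected double-crossover frequency = 0.250 × 0.210 = 0.05250.
Expected number = 0.05250 × 800 = 42.00 ≈ 42.

42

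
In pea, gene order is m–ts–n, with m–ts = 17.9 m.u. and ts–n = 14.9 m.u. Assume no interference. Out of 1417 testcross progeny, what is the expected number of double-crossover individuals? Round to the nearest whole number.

Map distances give recombination frequencies of 0.179 and 0.149 for the two intervals.
With no interference, expected double-crossover frequency = 0.179 × 0.149 = 0.02667.
Expected number = 0.02667 × 1417 = 37.79 ≈ 38.

38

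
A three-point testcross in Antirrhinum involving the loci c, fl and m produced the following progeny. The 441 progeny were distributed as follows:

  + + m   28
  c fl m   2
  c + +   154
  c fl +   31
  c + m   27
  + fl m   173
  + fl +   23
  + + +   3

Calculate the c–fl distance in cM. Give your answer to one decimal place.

14.5 cM

The two most frequent reciprocal classes, + fl m and c + +, are the parental types, so the F1 was + fl m / c + +.
The two rarest classes, c fl m and + + +, are the double crossovers. Comparing them with the parentals, only the c allele has switched, so c is the middle locus and the order is m – c – fl.
Crossovers in the c–fl interval produce the single-crossover classes + + m and c fl + (28 + 31 = 59) plus the double crossovers (5).
RF(c–fl) = (59 + 5) / 441 = 64/441 = 0.1451 → 14.5 cM.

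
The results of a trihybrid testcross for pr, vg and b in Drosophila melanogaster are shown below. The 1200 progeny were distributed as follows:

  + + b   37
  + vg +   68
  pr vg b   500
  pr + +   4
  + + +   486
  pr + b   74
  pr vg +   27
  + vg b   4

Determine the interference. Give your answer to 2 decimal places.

0.11

The two most frequent reciprocal classes, + + + and pr vg b, are the parental types, so the F1 was + + + / pr vg b.
The two rarest classes, pr + + and + vg b, are the double crossovers. Comparing them with the parentals, only the pr allele has switched, so pr is the middle locus and the order is b – pr – vg.
b–pr: (64 + 8)/1200 = 0.0600; pr–vg: (142 + 8)/1200 = 0.1250.
Expected DCO frequency = 0.0600 × 0.1250 ≈ 0.00750; observed = 8/1200 ≈ 0.00667.
Coefficient of coincidence = 0.00667/0.00750 ≈ 0.89; interference = 1 − 0.89 = 0.11.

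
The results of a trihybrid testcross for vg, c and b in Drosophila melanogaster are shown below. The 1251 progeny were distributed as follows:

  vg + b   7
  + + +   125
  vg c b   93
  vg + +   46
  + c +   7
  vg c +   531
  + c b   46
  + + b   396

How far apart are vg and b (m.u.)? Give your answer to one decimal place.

18.5 m.u.

The two most frequent reciprocal classes, + + b and vg c +, are the parental types, so the F1 was + + b / vg c +.
The two rarest classes, vg + b and + c +, are the double crossovers. Comparing them with the parentals, only the vg allele has switched, so vg is the middle locus and the order is c – vg – b.
Crossovers in the vg–b interval produce the single-crossover classes + + + and vg c b (125 + 93 = 218) plus the double crossovers (14).
RF(vg–b) = (218 + 14) / 1251 = 232/1251 = 0.1855 → 18.5 m.u.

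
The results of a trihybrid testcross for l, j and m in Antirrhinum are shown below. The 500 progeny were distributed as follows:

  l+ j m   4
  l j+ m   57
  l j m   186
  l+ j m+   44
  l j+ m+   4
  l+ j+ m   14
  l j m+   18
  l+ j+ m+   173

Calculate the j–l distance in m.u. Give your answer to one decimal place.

21.8 m.u.

The two most frequent reciprocal classes, l j m and l+ j+ m+, are the parental types, so the F1 was l j m / l+ j+ m+.
The two rarest classes, l+ j m and l j+ m+, are the double crossovers. Comparing them with the parentals, only the l allele has switched, so l is the middle locus and the order is m – l – j.
Crossovers in the l–j interval produce the single-crossover classes l j+ m and l+ j m+ (57 + 44 = 101) plus the double crossovers (8).
RF(l–j) = (101 + 8) / 500 = 109/500 = 0.2180 → 21.8 m.u.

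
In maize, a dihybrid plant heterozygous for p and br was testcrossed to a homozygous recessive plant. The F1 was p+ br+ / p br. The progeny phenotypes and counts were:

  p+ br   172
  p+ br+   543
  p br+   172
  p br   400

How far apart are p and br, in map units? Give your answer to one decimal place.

The recombinant classes are p+ br and p br+: 172 + 172 = 344.
Recombination frequency = 344/1287 = 0.2673 ≈ 26.7%, i.e. 26.7 map units.

26.7 map units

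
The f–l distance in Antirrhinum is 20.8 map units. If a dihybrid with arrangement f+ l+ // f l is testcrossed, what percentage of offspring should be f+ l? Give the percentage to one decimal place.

A map distance of 20.8 map units corresponds to a recombination frequency of 0.208.
The F1 is f+ l+ / f l, so f+ l is a recombinant gamete class with expected frequency r/2 = 0.208/2 = 0.1040.
That is 0.1040 = 10.4% of the progeny.

10.4%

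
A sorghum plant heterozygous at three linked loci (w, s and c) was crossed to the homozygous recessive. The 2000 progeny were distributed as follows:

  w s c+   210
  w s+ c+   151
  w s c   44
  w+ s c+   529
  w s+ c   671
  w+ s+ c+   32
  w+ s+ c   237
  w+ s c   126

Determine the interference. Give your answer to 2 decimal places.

0.18

The two most frequent reciprocal classes, w s+ c and w+ s c+, are the parental types, so the F1 was w s+ c / w+ s c+.
The two rarest classes, w s c and w+ s+ c+, are the double crossovers. Comparing them with the parentals, only the s allele has switched, so s is the middle locus and the order is c – s – w.
c–s: (277 + 76)/2000 = 0.1765; s–w: (447 + 76)/2000 = 0.2615.
Expected DCO frequency = 0.1765 × 0.2615 ≈ 0.04615; observed = 76/2000 ≈ 0.03800.
Coefficient of coincidence = 0.03800/0.04615 ≈ 0.82; interference = 1 − 0.82 = 0.18.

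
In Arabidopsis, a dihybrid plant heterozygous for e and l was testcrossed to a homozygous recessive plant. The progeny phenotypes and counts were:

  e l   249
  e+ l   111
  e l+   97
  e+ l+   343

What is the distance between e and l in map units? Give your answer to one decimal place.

The two most frequent classes, e+ l+ (343) and e l (249), are the parental types, so the F1 was e+ l+ / e l.
The recombinant classes are e+ l and e l+: 111 + 97 = 208.
Recombination frequency = 208/800 = 0.2600 ≈ 26.0%, i.e. 26.0 map units.

26.0 map units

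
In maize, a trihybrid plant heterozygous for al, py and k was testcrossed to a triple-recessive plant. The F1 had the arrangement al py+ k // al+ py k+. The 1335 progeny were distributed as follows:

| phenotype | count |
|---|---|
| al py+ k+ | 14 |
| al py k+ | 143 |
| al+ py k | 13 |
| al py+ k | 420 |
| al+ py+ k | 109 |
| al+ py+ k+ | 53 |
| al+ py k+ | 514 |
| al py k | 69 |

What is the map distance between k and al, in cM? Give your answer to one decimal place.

The two rarest classes, al py+ k+ and al+ py k, are the double crossovers. Comparing them with the parentals, only the k allele has switched, so k is the middle locus and the order is al – k – py.
Crossovers in the al–k interval produce the single-crossover classes al+ py+ k and al py k+ (109 + 143 = 252) plus the double crossovers (27).
RF(al–k) = (252 + 27) / 1335 = 279/1335 = 0.2090 → 20.9 cM.

20.9 cM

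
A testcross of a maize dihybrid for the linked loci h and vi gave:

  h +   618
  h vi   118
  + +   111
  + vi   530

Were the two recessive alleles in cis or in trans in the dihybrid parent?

trans

The two most frequent classes are + vi (530) and h + (618); these are the parental (non-recombinant) types.
So the F1 carried + vi on one chromosome and h + on the other — the recessive alleles are on opposite chromosomes (trans / repulsion).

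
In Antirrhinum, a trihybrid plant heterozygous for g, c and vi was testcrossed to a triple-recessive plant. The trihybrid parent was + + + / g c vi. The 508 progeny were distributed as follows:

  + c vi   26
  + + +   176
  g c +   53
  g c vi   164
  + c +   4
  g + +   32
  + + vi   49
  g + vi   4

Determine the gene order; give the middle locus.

c

The two rarest classes, + c + and g + vi, are the double crossovers. Comparing them with the parentals, only the c allele has switched, so c is the middle locus and the order is vi – c – g.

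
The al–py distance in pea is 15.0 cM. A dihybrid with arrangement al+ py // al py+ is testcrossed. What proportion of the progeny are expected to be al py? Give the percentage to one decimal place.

7.5%

A map distance of 15.0 cM corresponds to a recombination frequency of 0.150.
The F1 is al+ py / al py+, so al py is a recombinant gamete class with expected frequency r/2 = 0.150/2 = 0.0750.
That is 0.0750 = 7.5% of the progeny.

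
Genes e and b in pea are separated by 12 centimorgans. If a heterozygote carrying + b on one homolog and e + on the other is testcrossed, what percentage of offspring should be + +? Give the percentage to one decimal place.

A map distance of 12 centimorgans corresponds to a recombination frequency of 0.120.
The F1 is + b / e +, so + + is a recombinant gamete class with expected frequency r/2 = 0.120/2 = 0.0600.
That is 0.0600 = 6.0% of the progeny.

6.0%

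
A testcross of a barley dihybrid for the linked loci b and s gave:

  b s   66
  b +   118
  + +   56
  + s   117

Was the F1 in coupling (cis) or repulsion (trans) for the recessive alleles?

The two most frequent classes are + s (117) and b + (118); these are the parental (non-recombinant) types.
So the F1 carried + s on one chromosome and b + on the other — the recessive alleles are on opposite chromosomes (trans / repulsion).

trans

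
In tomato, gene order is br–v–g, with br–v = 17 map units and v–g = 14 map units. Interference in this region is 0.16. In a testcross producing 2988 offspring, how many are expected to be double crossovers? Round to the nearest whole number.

Map distances give recombination frequencies of 0.170 and 0.140 for the two intervals.
With interference 0.16 (so coincidence = 0.84), expected double-crossover frequency = 0.170 × 0.140 × 0.84 = 0.01999.
Expected number = 0.01999 × 2988 = 59.74 ≈ 60.

60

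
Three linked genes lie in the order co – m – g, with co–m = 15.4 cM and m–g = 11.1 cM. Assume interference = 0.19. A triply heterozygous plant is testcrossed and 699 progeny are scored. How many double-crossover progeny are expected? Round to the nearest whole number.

Map distances give recombination frequencies of 0.154 and 0.111 for the two intervals.
With interference 0.19 (so coincidence = 0.81), expected double-crossover frequency = 0.154 × 0.111 × 0.81 = 0.01385.
Expected number = 0.01385 × 699 = 9.68 ≈ 10.

10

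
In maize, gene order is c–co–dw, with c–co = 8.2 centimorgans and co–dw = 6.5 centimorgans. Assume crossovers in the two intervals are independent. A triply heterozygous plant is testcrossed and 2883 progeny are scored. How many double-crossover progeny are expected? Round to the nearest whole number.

Map distances give recombination frequencies of 0.082 and 0.065 for the two intervals.
With no interference, expected double-crossover frequency = 0.082 × 0.065 = 0.00533.
Expected number = 0.00533 × 2883 = 15.37 ≈ 15.

15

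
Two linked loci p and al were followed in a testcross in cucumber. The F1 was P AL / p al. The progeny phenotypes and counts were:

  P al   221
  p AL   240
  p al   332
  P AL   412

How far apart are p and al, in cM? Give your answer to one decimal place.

38.3 cM

The recombinant classes are P al and p AL: 221 + 240 = 461.
Recombination frequency = 461/1205 = 0.3826 ≈ 38.3%, i.e. 38.3 cM.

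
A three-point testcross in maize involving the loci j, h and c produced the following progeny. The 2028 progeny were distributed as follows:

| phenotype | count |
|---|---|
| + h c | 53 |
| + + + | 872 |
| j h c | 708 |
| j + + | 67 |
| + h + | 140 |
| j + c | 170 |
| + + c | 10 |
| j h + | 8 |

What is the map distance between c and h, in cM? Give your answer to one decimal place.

The two most frequent reciprocal classes, + + + and j h c, are the parental types, so the F1 was + + + / j h c.
The two rarest classes, + + c and j h +, are the double crossovers. Comparing them with the parentals, only the c allele has switched, so c is the middle locus and the order is j – c – h.
Crossovers in the c–h interval produce the single-crossover classes + h + and j + c (140 + 170 = 310) plus the double crossovers (18).
RF(c–h) = (310 + 18) / 2028 = 328/2028 = 0.1617 → 16.2 cM.

16.2 cM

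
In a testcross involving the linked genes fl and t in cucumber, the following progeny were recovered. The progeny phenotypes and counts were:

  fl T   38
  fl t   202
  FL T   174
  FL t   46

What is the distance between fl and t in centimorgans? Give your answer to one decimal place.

18.3 centimorgans

The two most frequent classes, FL T (174) and fl t (202), are the parental types, so the F1 was FL T / fl t.
The recombinant classes are FL t and fl T: 46 + 38 = 84.
Recombination frequency = 84/460 = 0.1826 ≈ 18.3%, i.e. 18.3 centimorgans.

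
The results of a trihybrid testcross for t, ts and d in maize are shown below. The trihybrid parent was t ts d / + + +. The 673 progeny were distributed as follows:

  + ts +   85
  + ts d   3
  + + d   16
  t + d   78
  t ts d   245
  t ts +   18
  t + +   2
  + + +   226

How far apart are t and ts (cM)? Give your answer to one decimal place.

The two rarest classes, + ts d and t + +, are the double crossovers. Comparing them with the parentals, only the t allele has switched, so t is the middle locus and the order is ts – t – d.
Crossovers in the ts–t interval produce the single-crossover classes t + d and + ts + (78 + 85 = 163) plus the double crossovers (5).
RF(ts–t) = (163 + 5) / 673 = 168/673 = 0.2496 → 25.0 cM.

25.0 cM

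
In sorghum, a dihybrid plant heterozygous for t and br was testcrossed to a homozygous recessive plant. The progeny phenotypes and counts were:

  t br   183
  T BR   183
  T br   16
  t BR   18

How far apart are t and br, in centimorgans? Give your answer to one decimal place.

8.5 centimorgans

The two most frequent classes, T BR (183) and t br (183), are the parental types, so the F1 was T BR / t br.
The recombinant classes are T br and t BR: 16 + 18 = 34.
Recombination frequency = 34/400 = 0.0850 ≈ 8.5%, i.e. 8.5 centimorgans.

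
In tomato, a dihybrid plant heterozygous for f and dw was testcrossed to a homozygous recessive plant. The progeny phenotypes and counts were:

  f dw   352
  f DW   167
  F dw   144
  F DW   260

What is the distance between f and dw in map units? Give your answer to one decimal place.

The two most frequent classes, F DW (260) and f dw (352), are the parental types, so the F1 was F DW / f dw.
The recombinant classes are F dw and f DW: 144 + 167 = 311.
Recombination frequency = 311/923 = 0.3369 ≈ 33.7%, i.e. 33.7 map units.

33.7 map units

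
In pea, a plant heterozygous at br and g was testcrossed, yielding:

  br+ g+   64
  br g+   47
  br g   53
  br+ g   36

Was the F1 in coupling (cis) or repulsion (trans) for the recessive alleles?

cis

The two most frequent classes are br+ g+ (64) and br g (53); these are the parental (non-recombinant) types.
So the F1 carried br+ g+ on one chromosome and br g on the other — the recessive alleles are on the same chromosome (cis / coupling).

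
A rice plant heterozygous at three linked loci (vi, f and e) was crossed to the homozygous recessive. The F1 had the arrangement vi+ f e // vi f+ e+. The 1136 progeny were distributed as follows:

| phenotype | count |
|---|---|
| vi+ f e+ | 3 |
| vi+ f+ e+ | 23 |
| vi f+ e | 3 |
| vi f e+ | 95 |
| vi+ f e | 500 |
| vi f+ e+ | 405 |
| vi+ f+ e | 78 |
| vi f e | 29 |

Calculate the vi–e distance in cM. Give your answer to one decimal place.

The two rarest classes, vi+ f e+ and vi f+ e, are the double crossovers. Comparing them with the parentals, only the e allele has switched, so e is the middle locus and the order is vi – e – f.
Crossovers in the vi–e interval produce the single-crossover classes vi f e and vi+ f+ e+ (29 + 23 = 52) plus the double crossovers (6).
RF(vi–e) = (52 + 6) / 1136 = 58/1136 = 0.0511 → 5.1 cM.

5.1 cM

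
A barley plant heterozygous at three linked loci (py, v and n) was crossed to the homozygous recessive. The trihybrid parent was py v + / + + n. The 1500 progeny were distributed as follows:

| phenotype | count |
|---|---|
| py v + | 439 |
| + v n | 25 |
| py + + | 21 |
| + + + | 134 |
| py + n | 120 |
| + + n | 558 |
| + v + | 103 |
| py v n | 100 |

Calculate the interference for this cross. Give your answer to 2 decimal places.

The two rarest classes, py + + and + v n, are the double crossovers. Comparing them with the parentals, only the v allele has switched, so v is the middle locus and the order is py – v – n.
py–v: (223 + 46)/1500 = 0.1793; v–n: (234 + 46)/1500 = 0.1867.
Expected DCO frequency = 0.1793 × 0.1867 ≈ 0.03348; observed = 46/1500 ≈ 0.03067.
Coefficient of coincidence = 0.03067/0.03348 ≈ 0.92; interference = 1 − 0.92 = 0.08.

0.08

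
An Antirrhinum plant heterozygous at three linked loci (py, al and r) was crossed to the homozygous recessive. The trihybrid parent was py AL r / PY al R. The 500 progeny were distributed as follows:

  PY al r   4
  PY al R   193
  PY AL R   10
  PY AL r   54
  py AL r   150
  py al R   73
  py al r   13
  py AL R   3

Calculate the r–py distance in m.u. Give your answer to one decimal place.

26.8 m.u.

The two rarest classes, py AL R and PY al r, are the double crossovers. Comparing them with the parentals, only the r allele has switched, so r is the middle locus and the order is al – r – py.
Crossovers in the r–py interval produce the single-crossover classes PY AL r and py al R (54 + 73 = 127) plus the double crossovers (7).
RF(r–py) = (127 + 7) / 500 = 134/500 = 0.2680 → 26.8 m.u.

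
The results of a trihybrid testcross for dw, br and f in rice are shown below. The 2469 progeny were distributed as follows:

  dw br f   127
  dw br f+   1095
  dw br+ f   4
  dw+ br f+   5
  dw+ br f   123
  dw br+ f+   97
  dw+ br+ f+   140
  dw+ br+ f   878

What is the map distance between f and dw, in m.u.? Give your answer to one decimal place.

11.2 m.u.

The two most frequent reciprocal classes, dw br f+ and dw+ br+ f, are the parental types, so the F1 was dw br f+ / dw+ br+ f.
The two rarest classes, dw+ br f+ and dw br+ f, are the double crossovers. Comparing them with the parentals, only the dw allele has switched, so dw is the middle locus and the order is br – dw – f.
Crossovers in the dw–f interval produce the single-crossover classes dw br f and dw+ br+ f+ (127 + 140 = 267) plus the double crossovers (9).
RF(dw–f) = (267 + 9) / 2469 = 276/2469 = 0.1118 → 11.2 m.u.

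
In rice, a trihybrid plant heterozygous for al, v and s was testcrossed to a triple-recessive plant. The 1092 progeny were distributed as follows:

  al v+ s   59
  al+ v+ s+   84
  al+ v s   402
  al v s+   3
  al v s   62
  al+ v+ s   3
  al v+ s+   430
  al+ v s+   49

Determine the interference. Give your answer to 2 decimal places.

0.62

The two most frequent reciprocal classes, al v+ s+ and al+ v s, are the parental types, so the F1 was al v+ s+ / al+ v s.
The two rarest classes, al v s+ and al+ v+ s, are the double crossovers. Comparing them with the parentals, only the v allele has switched, so v is the middle locus and the order is s – v – al.
s–v: (108 + 6)/1092 = 0.1044; v–al: (146 + 6)/1092 = 0.1392.
Expected DCO frequency = 0.1044 × 0.1392 ≈ 0.01453; observed = 6/1092 ≈ 0.00549.
Coefficient of coincidence = 0.00549/0.01453 ≈ 0.38; interference = 1 − 0.38 = 0.62.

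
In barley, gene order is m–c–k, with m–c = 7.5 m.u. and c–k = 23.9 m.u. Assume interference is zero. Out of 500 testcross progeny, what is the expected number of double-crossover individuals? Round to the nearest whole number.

Map distances give recombination frequencies of 0.075 and 0.239 for the two intervals.
With no interference, expected double-crossover frequency = 0.075 × 0.239 = 0.01792.
Expected number = 0.01792 × 500 = 8.96 ≈ 9.

9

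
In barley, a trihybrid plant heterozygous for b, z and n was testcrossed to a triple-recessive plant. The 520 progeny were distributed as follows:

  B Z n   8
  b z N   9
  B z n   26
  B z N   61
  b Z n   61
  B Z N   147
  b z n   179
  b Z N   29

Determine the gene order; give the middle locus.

The two most frequent reciprocal classes, B Z N and b z n, are the parental types, so the F1 was B Z N / b z n.
The two rarest classes, B Z n and b z N, are the double crossovers. Comparing them with the parentals, only the n allele has switched, so n is the middle locus and the order is b – n – z.

n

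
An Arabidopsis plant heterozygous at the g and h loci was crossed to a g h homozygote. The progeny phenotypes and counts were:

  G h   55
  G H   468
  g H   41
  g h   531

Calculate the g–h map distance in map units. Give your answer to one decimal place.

The two most frequent classes, G H (468) and g h (531), are the parental types, so the F1 was G H / g h.
The recombinant classes are G h and g H: 55 + 41 = 96.
Recombination frequency = 96/1095 = 0.0877 ≈ 8.8%, i.e. 8.8 map units.

8.8 map units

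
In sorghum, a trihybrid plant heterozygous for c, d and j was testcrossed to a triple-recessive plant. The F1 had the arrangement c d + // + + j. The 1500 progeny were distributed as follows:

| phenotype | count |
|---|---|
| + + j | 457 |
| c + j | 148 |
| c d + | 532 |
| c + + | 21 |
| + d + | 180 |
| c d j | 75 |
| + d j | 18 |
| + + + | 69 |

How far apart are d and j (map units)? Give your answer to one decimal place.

The two rarest classes, c + + and + d j, are the double crossovers. Comparing them with the parentals, only the d allele has switched, so d is the middle locus and the order is c – d – j.
Crossovers in the d–j interval produce the single-crossover classes c d j and + + + (75 + 69 = 144) plus the double crossovers (39).
RF(d–j) = (144 + 39) / 1500 = 183/1500 = 0.1220 → 12.2 map units.

12.2 map units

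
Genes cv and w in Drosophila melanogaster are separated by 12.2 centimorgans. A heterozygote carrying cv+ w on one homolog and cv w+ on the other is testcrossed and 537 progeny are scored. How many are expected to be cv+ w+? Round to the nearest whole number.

33

A map distance of 12.2 centimorgans corresponds to a recombination frequency of 0.122.
The F1 is cv+ w / cv w+, so cv+ w+ is a recombinant gamete class with expected frequency r/2 = 0.122/2 = 0.0610.
Expected number = 0.0610 × 537 = 32.76 ≈ 33.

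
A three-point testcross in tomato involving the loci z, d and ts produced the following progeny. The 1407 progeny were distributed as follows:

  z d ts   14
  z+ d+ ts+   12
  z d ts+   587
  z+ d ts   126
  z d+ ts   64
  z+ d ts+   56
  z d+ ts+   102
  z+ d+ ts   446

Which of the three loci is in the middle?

ts

The two most frequent reciprocal classes, z+ d+ ts and z d ts+, are the parental types, so the F1 was z+ d+ ts / z d ts+.
The two rarest classes, z+ d+ ts+ and z d ts, are the double crossovers. Comparing them with the parentals, only the ts allele has switched, so ts is the middle locus and the order is d – ts – z.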